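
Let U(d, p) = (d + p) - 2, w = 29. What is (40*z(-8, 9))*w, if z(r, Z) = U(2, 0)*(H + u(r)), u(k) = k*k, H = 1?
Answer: 0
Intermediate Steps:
U(d, p) = -2 + d + p
u(k) = k²
z(r, Z) = 0 (z(r, Z) = (-2 + 2 + 0)*(1 + r²) = 0*(1 + r²) = 0)
(40*z(-8, 9))*w = (40*0)*29 = 0*29 = 0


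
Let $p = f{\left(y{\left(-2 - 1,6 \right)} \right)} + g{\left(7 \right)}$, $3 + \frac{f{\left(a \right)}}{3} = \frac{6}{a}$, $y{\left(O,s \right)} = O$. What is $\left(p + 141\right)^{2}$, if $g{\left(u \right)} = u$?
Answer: $17689$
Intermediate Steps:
$f{\left(a \right)} = -9 + \frac{18}{a}$ ($f{\left(a \right)} = -9 + 3 \frac{6}{a} = -9 + \frac{18}{a}$)
$p = -8$ ($p = \left(-9 + \frac{18}{-2 - 1}\right) + 7 = \left(-9 + \frac{18}{-3}\right) + 7 = \left(-9 + 18 \left(- \frac{1}{3}\right)\right) + 7 = \left(-9 - 6\right) + 7 = -15 + 7 = -8$)
$\left(p + 141\right)^{2} = \left(-8 + 141\right)^{2} = 133^{2} = 17689$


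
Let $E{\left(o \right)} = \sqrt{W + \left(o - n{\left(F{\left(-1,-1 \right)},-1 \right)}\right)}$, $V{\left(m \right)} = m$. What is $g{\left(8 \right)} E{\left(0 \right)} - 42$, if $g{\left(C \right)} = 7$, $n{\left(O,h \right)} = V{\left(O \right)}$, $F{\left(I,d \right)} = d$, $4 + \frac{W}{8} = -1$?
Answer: $-42 + 7 i \sqrt{39} \approx -42.0 + 43.715 i$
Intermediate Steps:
$W = -40$ ($W = -32 + 8 \left(-1\right) = -32 - 8 = -40$)
$n{\left(O,h \right)} = O$
$E{\left(o \right)} = \sqrt{-39 + o}$ ($E{\left(o \right)} = \sqrt{-40 + \left(o - -1\right)} = \sqrt{-40 + \left(o + 1\right)} = \sqrt{-40 + \left(1 + o\right)} = \sqrt{-39 + o}$)
$g{\left(8 \right)} E{\left(0 \right)} - 42 = 7 \sqrt{-39 + 0} - 42 = 7 \sqrt{-39} - 42 = 7 i \sqrt{39} - 42 = -42 + 7 i \sqrt{39}$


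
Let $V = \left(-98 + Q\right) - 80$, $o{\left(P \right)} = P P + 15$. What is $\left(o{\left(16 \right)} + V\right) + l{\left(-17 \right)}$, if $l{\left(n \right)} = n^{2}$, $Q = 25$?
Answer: $407$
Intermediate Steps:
$o{\left(P \right)} = 15 + P^{2}$ ($o{\left(P \right)} = P^{2} + 15 = 15 + P^{2}$)
$V = -153$ ($V = \left(-98 + 25\right) - 80 = -73 - 80 = -153$)
$\left(o{\left(16 \right)} + V\right) + l{\left(-17 \right)} = \left(\left(15 + 16^{2}\right) - 153\right) + \left(-17\right)^{2} = \left(\left(15 + 256\right) - 153\right) + 289 = \left(271 - 153\right) + 289 = 118 + 289 = 407$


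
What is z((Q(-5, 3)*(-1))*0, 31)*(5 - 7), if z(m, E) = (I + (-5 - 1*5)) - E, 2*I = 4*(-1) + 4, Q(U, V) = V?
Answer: 82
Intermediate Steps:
I = 0 (I = (4*(-1) + 4)/2 = (-4 + 4)/2 = (½)*0 = 0)
z(m, E) = -10 - E (z(m, E) = (0 + (-5 - 1*5)) - E = (0 + (-5 - 5)) - E = (0 - 10) - E = -10 - E)
z((Q(-5, 3)*(-1))*0, 31)*(5 - 7) = (-10 - 1*31)*(5 - 7) = (-10 - 31)*(-2) = -41*(-2) = 82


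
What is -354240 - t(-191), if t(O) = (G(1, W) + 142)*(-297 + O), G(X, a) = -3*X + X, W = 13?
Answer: -285920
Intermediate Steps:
G(X, a) = -2*X
t(O) = -41580 + 140*O (t(O) = (-2*1 + 142)*(-297 + O) = (-2 + 142)*(-297 + O) = 140*(-297 + O) = -41580 + 140*O)
-354240 - t(-191) = -354240 - (-41580 + 140*(-191)) = -354240 - (-41580 - 26740) = -354240 - 1*(-68320) = -354240 + 68320 = -285920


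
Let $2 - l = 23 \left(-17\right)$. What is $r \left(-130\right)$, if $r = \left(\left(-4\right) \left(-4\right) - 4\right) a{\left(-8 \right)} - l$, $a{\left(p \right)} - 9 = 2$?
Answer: $33930$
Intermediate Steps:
$a{\left(p \right)} = 11$ ($a{\left(p \right)} = 9 + 2 = 11$)
$l = 393$ ($l = 2 - 23 \left(-17\right) = 2 - -391 = 2 + 391 = 393$)
$r = -261$ ($r = \left(\left(-4\right) \left(-4\right) - 4\right) 11 - 393 = \left(16 - 4\right) 11 - 393 = 12 \cdot 11 - 393 = 132 - 393 = -261$)
$r \left(-130\right) = \left(-261\right) \left(-130\right) = 33930$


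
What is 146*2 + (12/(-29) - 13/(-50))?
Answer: 423177/1450 ≈ 291.85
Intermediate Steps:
146*2 + (12/(-29) - 13/(-50)) = 292 + (12*(-1/29) - 13*(-1/50)) = 292 + (-12/29 + 13/50) = 292 - 223/1450 = 423177/1450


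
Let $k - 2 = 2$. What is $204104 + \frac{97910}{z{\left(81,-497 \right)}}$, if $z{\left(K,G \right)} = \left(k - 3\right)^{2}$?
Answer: $302014$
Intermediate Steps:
$k = 4$ ($k = 2 + 2 = 4$)
$z{\left(K,G \right)} = 1$ ($z{\left(K,G \right)} = \left(4 - 3\right)^{2} = 1^{2} = 1$)
$204104 + \frac{97910}{z{\left(81,-497 \right)}} = 204104 + \frac{97910}{1} = 204104 + 97910 \cdot 1 = 204104 + 97910 = 302014$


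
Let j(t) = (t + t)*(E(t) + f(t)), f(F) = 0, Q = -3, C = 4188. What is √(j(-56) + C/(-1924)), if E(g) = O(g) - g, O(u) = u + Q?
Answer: 3*√8581521/481 ≈ 18.271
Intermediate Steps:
O(u) = -3 + u (O(u) = u - 3 = -3 + u)
E(g) = -3 (E(g) = (-3 + g) - g = -3)
j(t) = -6*t (j(t) = (t + t)*(-3 + 0) = (2*t)*(-3) = -6*t)
√(j(-56) + C/(-1924)) = √(-6*(-56) + 4188/(-1924)) = √(336 + 4188*(-1/1924)) = √(336 - 1047/481) = √(160569/481) = 3*√8581521/481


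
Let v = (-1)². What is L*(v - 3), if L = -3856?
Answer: 7712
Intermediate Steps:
v = 1
L*(v - 3) = -3856*(1 - 3) = -3856*(-2) = 7712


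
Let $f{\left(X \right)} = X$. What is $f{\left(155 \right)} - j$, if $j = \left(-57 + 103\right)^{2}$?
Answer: $-1961$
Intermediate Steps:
$j = 2116$ ($j = 46^{2} = 2116$)
$f{\left(155 \right)} - j = 155 - 2116 = -1961$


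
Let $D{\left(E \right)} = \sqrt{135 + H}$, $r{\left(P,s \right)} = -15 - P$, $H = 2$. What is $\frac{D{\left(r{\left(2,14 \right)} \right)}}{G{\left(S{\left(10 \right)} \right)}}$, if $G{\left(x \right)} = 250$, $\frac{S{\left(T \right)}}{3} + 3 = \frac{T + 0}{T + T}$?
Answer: $\frac{\sqrt{137}}{250} \approx 0.046819$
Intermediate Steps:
$S{\left(T \right)} = - \frac{15}{2}$ ($S{\left(T \right)} = -9 + 3 \frac{T + 0}{T + T} = -9 + 3 \frac{T}{2 T} = -9 + 3 T \frac{1}{2 T} = -9 + 3 \cdot \frac{1}{2} = -9 + \frac{3}{2} = - \frac{15}{2}$)
$D{\left(E \right)} = \sqrt{137}$ ($D{\left(E \right)} = \sqrt{135 + 2} = \sqrt{137}$)
$\frac{D{\left(r{\left(2,14 \right)} \right)}}{G{\left(S{\left(10 \right)} \right)}} = \frac{\sqrt{137}}{250}$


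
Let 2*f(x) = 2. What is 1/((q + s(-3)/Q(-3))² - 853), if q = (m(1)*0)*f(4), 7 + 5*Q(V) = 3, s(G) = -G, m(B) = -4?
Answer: -16/13423 ≈ -0.0011920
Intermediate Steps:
f(x) = 1 (f(x) = (½)*2 = 1)
Q(V) = -⅘ (Q(V) = -7/5 + (⅕)*3 = -7/5 + ⅗ = -⅘)
q = 0 (q = -4*0*1 = 0*1 = 0)
1/((q + s(-3)/Q(-3))² - 853) = 1/((0 + (-1*(-3))/(-⅘))² - 853) = 1/((0 + 3*(-5/4))² - 853) = 1/((0 - 15/4)² - 853) = 1/((-15/4)² - 853) = 1/(225/16 - 853) = 1/(-13423/16) = -16/13423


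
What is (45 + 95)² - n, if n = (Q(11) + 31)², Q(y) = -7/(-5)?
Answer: 463756/25 ≈ 18550.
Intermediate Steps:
Q(y) = 7/5 (Q(y) = -7*(-⅕) = 7/5)
n = 26244/25 (n = (7/5 + 31)² = (162/5)² = 26244/25 ≈ 1049.8)
(45 + 95)² - n = (45 + 95)² - 1*26244/25 = 140² - 26244/25 = 19600 - 26244/25 = 463756/25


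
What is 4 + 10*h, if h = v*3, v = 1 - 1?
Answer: 4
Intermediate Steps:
v = 0
h = 0 (h = 0*3 = 0)
4 + 10*h = 4 + 10*0 = 4 + 0 = 4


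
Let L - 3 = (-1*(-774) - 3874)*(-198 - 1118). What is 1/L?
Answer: 1/4079603 ≈ 2.4512e-7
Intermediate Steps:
L = 4079603 (L = 3 + (-1*(-774) - 3874)*(-198 - 1118) = 3 + (774 - 3874)*(-1316) = 3 - 3100*(-1316) = 3 + 4079600 = 4079603)
1/L = 1/4079603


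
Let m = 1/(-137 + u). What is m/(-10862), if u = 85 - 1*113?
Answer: 1/1792230 ≈ 5.5796e-7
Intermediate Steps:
u = -28 (u = 85 - 113 = -28)
m = -1/165 (m = 1/(-137 - 28) = 1/(-165) = -1/165 ≈ -0.0060606)
m/(-10862) = -1/165/(-10862) = -1/165*(-1/10862) = 1/1792230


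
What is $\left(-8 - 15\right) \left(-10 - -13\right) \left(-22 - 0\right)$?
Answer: $1518$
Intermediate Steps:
$\left(-8 - 15\right) \left(-10 - -13\right) \left(-22 - 0\right) = \left(-8 - 15\right) \left(-10 + 13\right) \left(-22 + 0\right) = \left(-23\right) 3 \left(-22\right) = \left(-69\right) \left(-22\right) = 1518$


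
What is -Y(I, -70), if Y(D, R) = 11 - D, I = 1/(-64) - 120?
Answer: -8385/64 ≈ -131.02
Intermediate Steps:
I = -7681/64 (I = -1/64 - 120 = -7681/64 ≈ -120.02)
-Y(I, -70) = -(11 - 1*(-7681/64)) = -(11 + 7681/64) = -1*8385/64 = -8385/64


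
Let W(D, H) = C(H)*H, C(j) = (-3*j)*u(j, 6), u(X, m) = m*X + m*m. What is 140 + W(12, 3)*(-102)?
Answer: 148856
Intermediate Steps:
u(X, m) = m² + X*m (u(X, m) = X*m + m² = m² + X*m)
C(j) = -3*j*(36 + 6*j) (C(j) = (-3*j)*(6*(j + 6)) = (-3*j)*(6*(6 + j)) = (-3*j)*(36 + 6*j) = -3*j*(36 + 6*j))
W(D, H) = -18*H²*(6 + H) (W(D, H) = (-18*H*(6 + H))*H = -18*H²*(6 + H))
140 + W(12, 3)*(-102) = 140 + (18*3²*(-6 - 1*3))*(-102) = 140 + (18*9*(-6 - 3))*(-102) = 140 + (18*9*(-9))*(-102) = 140 - 1458*(-102) = 140 + 148716 = 148856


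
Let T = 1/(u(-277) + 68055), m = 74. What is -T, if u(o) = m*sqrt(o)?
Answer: I/(-68055*I + 74*sqrt(277)) ≈ -1.4689e-5 + 2.6583e-7*I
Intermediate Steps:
u(o) = 74*sqrt(o)
T = 1/(68055 + 74*I*sqrt(277)) (T = 1/(74*sqrt(-277) + 68055) = 1/(74*(I*sqrt(277)) + 68055) = 1/(74*I*sqrt(277) + 68055) = 1/(68055 + 74*I*sqrt(277)) ≈ 1.4689e-5 - 2.6583e-7*I)
-T = -(68055/4632999877 - 74*I*sqrt(277)/4632999877) = -68055/4632999877 + 74*I*sqrt(277)/4632999877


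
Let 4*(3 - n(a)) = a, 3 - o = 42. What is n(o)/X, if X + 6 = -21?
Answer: -17/36 ≈ -0.47222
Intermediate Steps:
o = -39 (o = 3 - 1*42 = 3 - 42 = -39)
X = -27 (X = -6 - 21 = -27)
n(a) = 3 - a/4
n(o)/X = (3 - ¼*(-39))/(-27) = (3 + 39/4)*(-1/27) = (51/4)*(-1/27) = -17/36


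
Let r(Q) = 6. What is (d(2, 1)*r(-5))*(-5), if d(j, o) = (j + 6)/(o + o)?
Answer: -120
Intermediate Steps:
d(j, o) = (6 + j)/(2*o) (d(j, o) = (6 + j)/((2*o)) = (6 + j)*(1/(2*o)) = (6 + j)/(2*o))
(d(2, 1)*r(-5))*(-5) = (((½)*(6 + 2)/1)*6)*(-5) = (((½)*1*8)*6)*(-5) = (4*6)*(-5) = 24*(-5) = -120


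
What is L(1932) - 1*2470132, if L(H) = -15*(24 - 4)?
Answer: -2470432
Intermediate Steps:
L(H) = -300 (L(H) = -15*20 = -300)
L(1932) - 1*2470132 = -300 - 1*2470132 = -300 - 2470132 = -2470432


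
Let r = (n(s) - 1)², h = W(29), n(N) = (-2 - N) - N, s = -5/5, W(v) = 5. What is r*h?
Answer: 5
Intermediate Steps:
s = -1 (s = -5*⅕ = -1)
n(N) = -2 - 2*N
h = 5
r = 1 (r = ((-2 - 2*(-1)) - 1)² = ((-2 + 2) - 1)² = (0 - 1)² = (-1)² = 1)
r*h = 1*5 = 5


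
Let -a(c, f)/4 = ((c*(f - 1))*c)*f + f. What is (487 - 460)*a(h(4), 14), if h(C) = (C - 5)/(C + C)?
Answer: -14553/8 ≈ -1819.1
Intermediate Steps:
h(C) = (-5 + C)/(2*C) (h(C) = (-5 + C)/((2*C)) = (-5 + C)*(1/(2*C)) = (-5 + C)/(2*C))
a(c, f) = -4*f - 4*f*c**2*(-1 + f) (a(c, f) = -4*(((c*(f - 1))*c)*f + f) = -4*(((c*(-1 + f))*c)*f + f) = -4*((c**2*(-1 + f))*f + f) = -4*(f*c**2*(-1 + f) + f) = -4*(f + f*c**2*(-1 + f)) = -4*f - 4*f*c**2*(-1 + f))
(487 - 460)*a(h(4), 14) = (487 - 460)*(4*14*(-1 + ((1/2)*(-5 + 4)/4)**2 - 1*14*((1/2)*(-5 + 4)/4)**2)) = 27*(4*14*(-1 + ((1/2)*(1/4)*(-1))**2 - 1*14*((1/2)*(1/4)*(-1))**2)) = 27*(4*14*(-1 + (-1/8)**2 - 1*14*(-1/8)**2)) = 27*(4*14*(-1 + 1/64 - 1*14*1/64)) = 27*(4*14*(-1 + 1/64 - 7/32)) = 27*(4*14*(-77/64)) = 27*(-539/8) = -14553/8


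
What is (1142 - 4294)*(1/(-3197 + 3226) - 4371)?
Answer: 399541216/29 ≈ 1.3777e+7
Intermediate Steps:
(1142 - 4294)*(1/(-3197 + 3226) - 4371) = -3152*(1/29 - 4371) = -3152*(-126758/29) = 399541216/29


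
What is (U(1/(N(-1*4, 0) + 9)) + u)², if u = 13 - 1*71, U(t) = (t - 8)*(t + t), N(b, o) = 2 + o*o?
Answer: 51724864/14641 ≈ 3532.9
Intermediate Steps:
N(b, o) = 2 + o²
U(t) = 2*t*(-8 + t) (U(t) = (-8 + t)*(2*t) = 2*t*(-8 + t))
u = -58 (u = 13 - 71 = -58)
(U(1/(N(-1*4, 0) + 9)) + u)² = (2*(-8 + 1/((2 + 0²) + 9))/((2 + 0²) + 9) - 58)² = (2*(-8 + 1/((2 + 0) + 9))/((2 + 0) + 9) - 58)² = (2*(-8 + 1/(2 + 9))/(2 + 9) - 58)² = (2*(-8 + 1/11)/11 - 58)² = (2*(1/11)*(-8 + 1/11) - 58)² = (2*(1/11)*(-87/11) - 58)² = (-174/121 - 58)² = (-7192/121)² = 51724864/14641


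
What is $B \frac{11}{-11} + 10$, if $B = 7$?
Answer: $3$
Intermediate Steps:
$B \frac{11}{-11} + 10 = 7 \frac{11}{-11} + 10 = 7 \cdot 11 \left(- \frac{1}{11}\right) + 10 = 7 \left(-1\right) + 10 = -7 + 10 = 3$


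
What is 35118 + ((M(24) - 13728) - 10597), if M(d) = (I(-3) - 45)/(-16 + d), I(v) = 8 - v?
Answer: 43155/4 ≈ 10789.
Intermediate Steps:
M(d) = -34/(-16 + d) (M(d) = ((8 - 1*(-3)) - 45)/(-16 + d) = ((8 + 3) - 45)/(-16 + d) = (11 - 45)/(-16 + d) = -34/(-16 + d))
35118 + ((M(24) - 13728) - 10597) = 35118 + ((-34/(-16 + 24) - 13728) - 10597) = 35118 + ((-34/8 - 13728) - 10597) = 35118 + ((-34*1/8 - 13728) - 10597) = 35118 + ((-17/4 - 13728) - 10597) = 35118 + (-54929/4 - 10597) = 35118 - 97317/4 = 43155/4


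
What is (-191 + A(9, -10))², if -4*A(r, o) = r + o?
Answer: 582169/16 ≈ 36386.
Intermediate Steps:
A(r, o) = -o/4 - r/4 (A(r, o) = -(r + o)/4 = -(o + r)/4 = -o/4 - r/4)
(-191 + A(9, -10))² = (-191 + (-¼*(-10) - ¼*9))² = (-191 + (5/2 - 9/4))² = (-191 + ¼)² = (-763/4)² = 582169/16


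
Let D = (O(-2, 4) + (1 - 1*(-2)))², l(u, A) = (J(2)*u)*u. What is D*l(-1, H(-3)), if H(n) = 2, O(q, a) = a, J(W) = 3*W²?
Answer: 588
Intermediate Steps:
l(u, A) = 12*u² (l(u, A) = ((3*2²)*u)*u = ((3*4)*u)*u = (12*u)*u = 12*u²)
D = 49 (D = (4 + (1 - 1*(-2)))² = (4 + (1 + 2))² = (4 + 3)² = 7² = 49)
D*l(-1, H(-3)) = 49*(12*(-1)²) = 49*(12*1) = 49*12 = 588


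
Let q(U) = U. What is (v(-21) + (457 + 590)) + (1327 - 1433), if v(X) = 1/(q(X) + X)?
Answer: 39521/42 ≈ 940.98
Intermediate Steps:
v(X) = 1/(2*X) (v(X) = 1/(X + X) = 1/(2*X))
(v(-21) + (457 + 590)) + (1327 - 1433) = ((½)/(-21) + (457 + 590)) + (1327 - 1433) = ((½)*(-1/21) + 1047) - 106 = (-1/42 + 1047) - 106 = 43973/42 - 106 = 39521/42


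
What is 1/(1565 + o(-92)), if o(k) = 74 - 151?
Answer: 1/1488 ≈ 0.00067204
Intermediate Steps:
o(k) = -77
1/(1565 + o(-92)) = 1/(1565 - 77) = 1/1488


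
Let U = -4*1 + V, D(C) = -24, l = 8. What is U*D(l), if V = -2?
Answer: 144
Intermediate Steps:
U = -6 (U = -4*1 - 2 = -4 - 2 = -6)
U*D(l) = -6*(-24) = 144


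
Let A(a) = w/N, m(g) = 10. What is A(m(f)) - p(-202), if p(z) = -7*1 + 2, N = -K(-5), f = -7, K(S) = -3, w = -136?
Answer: -121/3 ≈ -40.333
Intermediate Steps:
N = 3 (N = -1*(-3) = 3)
p(z) = -5 (p(z) = -7 + 2 = -5)
A(a) = -136/3
A(m(f)) - p(-202) = -136/3 - 1*(-5) = -136/3 + 5 = -121/3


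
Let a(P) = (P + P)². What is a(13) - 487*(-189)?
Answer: 92719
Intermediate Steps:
a(P) = 4*P² (a(P) = (2*P)² = 4*P²)
a(13) - 487*(-189) = 4*13² - 487*(-189) = 4*169 + 92043 = 676 + 92043 = 92719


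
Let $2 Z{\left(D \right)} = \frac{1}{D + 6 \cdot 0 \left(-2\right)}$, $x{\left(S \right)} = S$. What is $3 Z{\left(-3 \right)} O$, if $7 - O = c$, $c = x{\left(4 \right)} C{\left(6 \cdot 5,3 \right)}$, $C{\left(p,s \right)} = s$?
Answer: $\frac{5}{2} \approx 2.5$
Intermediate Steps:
$Z{\left(D \right)} = \frac{1}{2 D}$ ($Z{\left(D \right)} = \frac{1}{2 \left(D + 6 \cdot 0 \left(-2\right)\right)} = \frac{1}{2 \left(D + 0 \left(-2\right)\right)} = \frac{1}{2 \left(D + 0\right)} = \frac{1}{2 D}$)
$c = 12$ ($c = 4 \cdot 3 = 12$)
$O = -5$ ($O = 7 - 12 = -5$)
$3 Z{\left(-3 \right)} O = 3 \frac{1}{2 \left(-3\right)} \left(-5\right) = 3 \cdot \frac{1}{2} \left(- \frac{1}{3}\right) \left(-5\right) = 3 \left(- \frac{1}{6}\right) \left(-5\right) = \left(- \frac{1}{2}\right) \left(-5\right) = \frac{5}{2}$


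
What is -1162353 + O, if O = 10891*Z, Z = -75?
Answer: -1979178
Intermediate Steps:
O = -816825 (O = 10891*(-75) = -816825)
-1162353 + O = -1162353 - 816825 = -1979178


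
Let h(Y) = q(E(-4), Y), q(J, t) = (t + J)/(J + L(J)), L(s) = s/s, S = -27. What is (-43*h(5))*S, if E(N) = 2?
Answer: 2709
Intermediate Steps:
L(s) = 1
q(J, t) = (J + t)/(1 + J) (q(J, t) = (t + J)/(J + 1) = (J + t)/(1 + J))
h(Y) = ⅔ + Y/3 (h(Y) = (2 + Y)/(1 + 2) = (2 + Y)/3 = ⅔ + Y/3)
(-43*h(5))*S = -43*(⅔ + (⅓)*5)*(-27) = -43*(⅔ + 5/3)*(-27) = -43*7/3*(-27) = -301/3*(-27) = 2709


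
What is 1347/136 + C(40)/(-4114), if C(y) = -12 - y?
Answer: 163195/16456 ≈ 9.9171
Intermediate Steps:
1347/136 + C(40)/(-4114) = 1347/136 + (-12 - 1*40)/(-4114) = 1347*(1/136) + (-12 - 40)*(-1/4114) = 1347/136 - 52*(-1/4114) = 1347/136 + 26/2057 = 163195/16456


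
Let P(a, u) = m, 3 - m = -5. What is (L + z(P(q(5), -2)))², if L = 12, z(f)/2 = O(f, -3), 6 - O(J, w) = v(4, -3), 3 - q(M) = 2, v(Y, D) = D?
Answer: 900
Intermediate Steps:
q(M) = 1 (q(M) = 3 - 1*2 = 3 - 2 = 1)
O(J, w) = 9 (O(J, w) = 6 - 1*(-3) = 6 + 3 = 9)
m = 8 (m = 3 - 1*(-5) = 3 + 5 = 8)
P(a, u) = 8
z(f) = 18 (z(f) = 2*9 = 18)
(L + z(P(q(5), -2)))² = (12 + 18)² = 30² = 900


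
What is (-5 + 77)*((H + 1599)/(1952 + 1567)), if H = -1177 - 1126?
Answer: -5632/391 ≈ -14.404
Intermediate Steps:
H = -2303
(-5 + 77)*((H + 1599)/(1952 + 1567)) = (-5 + 77)*((-2303 + 1599)/(1952 + 1567)) = 72*(-704/3519) = -5632/391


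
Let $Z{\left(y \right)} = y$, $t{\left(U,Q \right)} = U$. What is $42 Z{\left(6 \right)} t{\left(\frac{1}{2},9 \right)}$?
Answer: $126$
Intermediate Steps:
$42 Z{\left(6 \right)} t{\left(\frac{1}{2},9 \right)} = \frac{42 \cdot 6}{2} = 252 \cdot \frac{1}{2} = 126$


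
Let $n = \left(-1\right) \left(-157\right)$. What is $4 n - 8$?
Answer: $620$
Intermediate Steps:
$n = 157$
$4 n - 8 = 4 \cdot 157 - 8 = 628 - 8 = 620$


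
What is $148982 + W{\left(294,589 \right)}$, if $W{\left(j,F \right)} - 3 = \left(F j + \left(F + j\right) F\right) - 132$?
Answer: $842106$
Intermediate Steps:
$W{\left(j,F \right)} = -129 + F j + F \left(F + j\right)$ ($W{\left(j,F \right)} = 3 - \left(132 - F j - \left(F + j\right) F\right) = 3 - \left(132 - F j - F \left(F + j\right)\right) = 3 + \left(-132 + F j + F \left(F + j\right)\right) = -129 + F j + F \left(F + j\right)$)
$148982 + W{\left(294,589 \right)} = 148982 + \left(-129 + 589^{2} + 2 \cdot 589 \cdot 294\right) = 148982 + \left(-129 + 346921 + 346332\right) = 148982 + 693124 = 842106$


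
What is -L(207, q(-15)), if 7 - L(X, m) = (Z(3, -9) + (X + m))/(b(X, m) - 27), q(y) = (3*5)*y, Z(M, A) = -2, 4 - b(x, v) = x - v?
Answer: -633/91 ≈ -6.9560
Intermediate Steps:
b(x, v) = 4 + v - x (b(x, v) = 4 - (x - v) = 4 + (v - x) = 4 + v - x)
q(y) = 15*y
L(X, m) = 7 - (-2 + X + m)/(-23 + m - X) (L(X, m) = 7 - (-2 + (X + m))/((4 + m - X) - 27) = 7 - (-2 + X + m)/(-23 + m - X))
-L(207, q(-15)) = -(159 - 90*(-15) + 8*207)/(23 + 207 - 15*(-15)) = -(159 - 6*(-225) + 1656)/(23 + 207 - 1*(-225)) = -(159 + 1350 + 1656)/(23 + 207 + 225) = -3165/455 = -1*633/91 = -633/91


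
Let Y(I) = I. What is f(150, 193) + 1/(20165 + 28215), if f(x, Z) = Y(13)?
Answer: 628941/48380 ≈ 13.000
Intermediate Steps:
f(x, Z) = 13
f(150, 193) + 1/(20165 + 28215) = 13 + 1/(20165 + 28215) = 13 + 1/48380 = 628941/48380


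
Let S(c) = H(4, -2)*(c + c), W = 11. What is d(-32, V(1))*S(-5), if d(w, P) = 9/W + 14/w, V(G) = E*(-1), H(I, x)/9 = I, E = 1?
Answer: -3015/22 ≈ -137.05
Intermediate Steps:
H(I, x) = 9*I
S(c) = 72*c (S(c) = (9*4)*(c + c) = 36*(2*c) = 72*c)
V(G) = -1 (V(G) = 1*(-1) = -1)
d(w, P) = 9/11 + 14/w
d(-32, V(1))*S(-5) = (9/11 + 14/(-32))*(72*(-5)) = (9/11 + 14*(-1/32))*(-360) = (9/11 - 7/16)*(-360) = (67/176)*(-360) = -3015/22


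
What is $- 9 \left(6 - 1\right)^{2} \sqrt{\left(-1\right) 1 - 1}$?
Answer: $- 225 i \sqrt{2} \approx - 318.2 i$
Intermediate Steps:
$- 9 \left(6 - 1\right)^{2} \sqrt{\left(-1\right) 1 - 1} = - 9 \cdot 5^{2} \sqrt{-1 - 1} = \left(-9\right) 25 \sqrt{-2} = - 225 i \sqrt{2}$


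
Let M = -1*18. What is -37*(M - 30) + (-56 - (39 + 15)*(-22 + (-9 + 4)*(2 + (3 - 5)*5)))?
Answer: 748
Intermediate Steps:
M = -18
-37*(M - 30) + (-56 - (39 + 15)*(-22 + (-9 + 4)*(2 + (3 - 5)*5))) = -37*(-18 - 30) + (-56 - (39 + 15)*(-22 + (-9 + 4)*(2 + (3 - 5)*5))) = -37*(-48) + (-56 - 54*(-22 - 5*(2 - 2*5))) = 1776 + (-56 - 54*(-22 - 5*(2 - 10))) = 1776 + (-56 - 54*(-22 - 5*(-8))) = 1776 + (-56 - 54*(-22 + 40)) = 1776 + (-56 - 54*18) = 1776 + (-56 - 1*972) = 1776 + (-56 - 972) = 1776 - 1028 = 748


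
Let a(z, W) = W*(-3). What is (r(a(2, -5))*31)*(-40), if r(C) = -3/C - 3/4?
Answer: 1178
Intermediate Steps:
a(z, W) = -3*W
r(C) = -¾ - 3/C (r(C) = -3/C - 3*¼ = -3/C - ¾ = -¾ - 3/C)
(r(a(2, -5))*31)*(-40) = ((-¾ - 3/((-3*(-5))))*31)*(-40) = ((-¾ - 3/15)*31)*(-40) = ((-¾ - 3*1/15)*31)*(-40) = ((-¾ - ⅕)*31)*(-40) = -19/20*31*(-40) = -589/20*(-40) = 1178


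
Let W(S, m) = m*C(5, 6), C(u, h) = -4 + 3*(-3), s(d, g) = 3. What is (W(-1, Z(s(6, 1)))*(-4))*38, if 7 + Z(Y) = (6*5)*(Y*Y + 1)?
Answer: 578968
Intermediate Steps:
C(u, h) = -13 (C(u, h) = -4 - 9 = -13)
Z(Y) = 23 + 30*Y² (Z(Y) = -7 + (6*5)*(Y*Y + 1) = -7 + 30*(Y² + 1) = -7 + 30*(1 + Y²) = -7 + (30 + 30*Y²) = 23 + 30*Y²)
W(S, m) = -13*m (W(S, m) = m*(-13) = -13*m)
(W(-1, Z(s(6, 1)))*(-4))*38 = (-13*(23 + 30*3²)*(-4))*38 = (-13*(23 + 30*9)*(-4))*38 = (-13*(23 + 270)*(-4))*38 = (-13*293*(-4))*38 = -3809*(-4)*38 = 15236*38 = 578968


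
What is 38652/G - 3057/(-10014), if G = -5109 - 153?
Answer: -20609733/2927426 ≈ -7.0402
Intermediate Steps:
G = -5262
38652/G - 3057/(-10014) = 38652/(-5262) - 3057/(-10014) = 38652*(-1/5262) - 3057*(-1/10014) = -6442/877 + 1019/3338 = -20609733/2927426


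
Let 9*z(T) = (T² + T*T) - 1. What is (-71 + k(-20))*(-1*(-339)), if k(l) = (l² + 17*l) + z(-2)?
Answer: -10396/3 ≈ -3465.3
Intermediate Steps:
z(T) = -⅑ + 2*T²/9 (z(T) = ((T² + T*T) - 1)/9 = ((T² + T²) - 1)/9 = (2*T² - 1)/9 = (-1 + 2*T²)/9 = -⅑ + 2*T²/9)
k(l) = 7/9 + l² + 17*l (k(l) = (l² + 17*l) + (-⅑ + (2/9)*(-2)²) = (l² + 17*l) + (-⅑ + (2/9)*4) = (l² + 17*l) + (-⅑ + 8/9) = (l² + 17*l) + 7/9 = 7/9 + l² + 17*l)
(-71 + k(-20))*(-1*(-339)) = (-71 + (7/9 + (-20)² + 17*(-20)))*(-1*(-339)) = (-71 + (7/9 + 400 - 340))*339 = (-71 + 547/9)*339 = -92/9*339 = -10396/3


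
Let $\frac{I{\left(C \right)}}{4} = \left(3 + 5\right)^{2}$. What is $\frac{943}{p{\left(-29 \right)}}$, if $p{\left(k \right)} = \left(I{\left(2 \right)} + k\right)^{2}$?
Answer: $\frac{943}{51529} \approx 0.0183$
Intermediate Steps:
$I{\left(C \right)} = 256$ ($I{\left(C \right)} = 4 \left(3 + 5\right)^{2} = 4 \cdot 8^{2} = 4 \cdot 64 = 256$)
$p{\left(k \right)} = \left(256 + k\right)^{2}$
$\frac{943}{p{\left(-29 \right)}} = \frac{943}{\left(256 - 29\right)^{2}} = \frac{943}{227^{2}} = \frac{943}{51529}$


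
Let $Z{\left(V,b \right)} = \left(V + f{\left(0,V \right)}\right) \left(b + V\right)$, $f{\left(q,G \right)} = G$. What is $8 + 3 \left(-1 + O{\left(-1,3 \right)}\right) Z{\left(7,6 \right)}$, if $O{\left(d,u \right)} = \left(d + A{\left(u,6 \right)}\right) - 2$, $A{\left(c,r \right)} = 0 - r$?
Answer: $-5452$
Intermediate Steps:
$A{\left(c,r \right)} = - r$
$O{\left(d,u \right)} = -8 + d$ ($O{\left(d,u \right)} = \left(d - 6\right) - 2 = \left(-6 + d\right) - 2 = -8 + d$)
$Z{\left(V,b \right)} = 2 V \left(V + b\right)$ ($Z{\left(V,b \right)} = \left(V + V\right) \left(b + V\right) = 2 V \left(V + b\right)$)
$8 + 3 \left(-1 + O{\left(-1,3 \right)}\right) Z{\left(7,6 \right)} = 8 + 3 \left(-1 - 9\right) 2 \cdot 7 \left(7 + 6\right) = 8 + 3 \left(-1 - 9\right) 2 \cdot 7 \cdot 13 = 8 + 3 \left(-10\right) 182 = 8 - 5460 = -5452$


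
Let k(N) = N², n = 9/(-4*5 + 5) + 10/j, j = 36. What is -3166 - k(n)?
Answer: -25645441/8100 ≈ -3166.1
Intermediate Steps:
n = -29/90 (n = 9/(-4*5 + 5) + 10/36 = 9/(-20 + 5) + 10*(1/36) = 9/(-15) + 5/18 = 9*(-1/15) + 5/18 = -⅗ + 5/18 = -29/90 ≈ -0.32222)
-3166 - k(n) = -3166 - (-29/90)² = -3166 - 1*841/8100 = -3166 - 841/8100 = -25645441/8100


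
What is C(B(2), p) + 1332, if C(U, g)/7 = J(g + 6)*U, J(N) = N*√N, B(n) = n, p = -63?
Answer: 1332 - 798*I*√57 ≈ 1332.0 - 6024.8*I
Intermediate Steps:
J(N) = N^(3/2)
C(U, g) = 7*U*(6 + g)^(3/2) (C(U, g) = 7*((g + 6)^(3/2)*U) = 7*((6 + g)^(3/2)*U) = 7*(U*(6 + g)^(3/2)) = 7*U*(6 + g)^(3/2))
C(B(2), p) + 1332 = 7*2*(6 - 63)^(3/2) + 1332 = 7*2*(-57)^(3/2) + 1332 = 7*2*(-57*I*√57) + 1332 = -798*I*√57 + 1332 = 1332 - 798*I*√57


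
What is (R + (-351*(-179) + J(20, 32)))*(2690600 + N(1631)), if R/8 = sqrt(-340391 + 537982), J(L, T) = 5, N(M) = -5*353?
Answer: 168950258390 + 21510680*sqrt(197591) ≈ 1.7851e+11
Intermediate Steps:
N(M) = -1765
R = 8*sqrt(197591) (R = 8*sqrt(-340391 + 537982) = 8*sqrt(197591) ≈ 3556.1)
(R + (-351*(-179) + J(20, 32)))*(2690600 + N(1631)) = (8*sqrt(197591) + (-351*(-179) + 5))*(2690600 - 1765) = (8*sqrt(197591) + (62829 + 5))*2688835 = (8*sqrt(197591) + 62834)*2688835 = (62834 + 8*sqrt(197591))*2688835 = 168950258390 + 21510680*sqrt(197591)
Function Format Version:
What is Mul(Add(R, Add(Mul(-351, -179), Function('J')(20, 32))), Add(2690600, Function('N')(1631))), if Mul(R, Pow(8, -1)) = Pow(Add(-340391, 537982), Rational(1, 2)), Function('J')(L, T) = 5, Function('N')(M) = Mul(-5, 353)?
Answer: Add(168950258390, Mul(21510680, Pow(197591, Rational(1, 2)))) ≈ 1.7851e+11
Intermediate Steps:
Function('N')(M) = -1765
R = Mul(8, Pow(197591, Rational(1, 2))) (R = Mul(8, Pow(Add(-340391, 537982), Rational(1, 2))) = Mul(8, Pow(197591, Rational(1, 2))) ≈ 3556.1)
Mul(Add(R, Add(Mul(-351, -179), Function('J')(20, 32))), Add(2690600, Function('N')(1631))) = Mul(Add(Mul(8, Pow(197591, Rational(1, 2))), Add(Mul(-351, -179), 5)), Add(2690600, -1765)) = Mul(Add(Mul(8, Pow(197591, Rational(1, 2))), Add(62829, 5)), 2688835) = Mul(Add(Mul(8, Pow(197591, Rational(1, 2))), 62834), 2688835) = Mul(Add(62834, Mul(8, Pow(197591, Rational(1, 2)))), 2688835) = Add(168950258390, Mul(21510680, Pow(197591, Rational(1, 2))))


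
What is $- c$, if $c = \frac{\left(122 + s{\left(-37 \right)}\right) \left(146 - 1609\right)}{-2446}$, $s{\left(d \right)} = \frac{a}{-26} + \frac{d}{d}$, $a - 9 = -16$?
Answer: $- \frac{4688915}{63596} \approx -73.73$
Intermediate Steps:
$a = -7$ ($a = 9 - 16 = -7$)
$s{\left(d \right)} = \frac{33}{26}$ ($s{\left(d \right)} = - \frac{7}{-26} + \frac{d}{d} = \left(-7\right) \left(- \frac{1}{26}\right) + 1 = \frac{7}{26} + 1 = \frac{33}{26}$)
$c = \frac{4688915}{63596}$ ($c = \frac{\left(122 + \frac{33}{26}\right) \left(146 - 1609\right)}{-2446} = \frac{3205}{26} \left(-1463\right) \left(- \frac{1}{2446}\right) = \left(- \frac{4688915}{26}\right) \left(- \frac{1}{2446}\right) = \frac{4688915}{63596} \approx 73.73$)
$- c = \left(-1\right) \frac{4688915}{63596} = - \frac{4688915}{63596}$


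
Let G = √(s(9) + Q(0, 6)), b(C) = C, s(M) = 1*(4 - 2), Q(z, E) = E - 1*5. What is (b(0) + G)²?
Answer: 3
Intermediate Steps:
Q(z, E) = -5 + E (Q(z, E) = E - 5 = -5 + E)
s(M) = 2 (s(M) = 1*2 = 2)
G = √3 (G = √(2 + (-5 + 6)) = √(2 + 1) = √3 ≈ 1.7320)
(b(0) + G)² = (0 + √3)² = (√3)² = 3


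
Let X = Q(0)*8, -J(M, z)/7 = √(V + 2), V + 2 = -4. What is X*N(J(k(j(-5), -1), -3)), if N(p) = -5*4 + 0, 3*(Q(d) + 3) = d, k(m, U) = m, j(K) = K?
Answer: 480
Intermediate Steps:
V = -6 (V = -2 - 4 = -6)
Q(d) = -3 + d/3
J(M, z) = -14*I (J(M, z) = -7*√(-6 + 2) = -14*I)
N(p) = -20 (N(p) = -20 + 0 = -20)
X = -24 (X = (-3 + (⅓)*0)*8 = (-3 + 0)*8 = -3*8 = -24)
X*N(J(k(j(-5), -1), -3)) = -24*(-20) = 480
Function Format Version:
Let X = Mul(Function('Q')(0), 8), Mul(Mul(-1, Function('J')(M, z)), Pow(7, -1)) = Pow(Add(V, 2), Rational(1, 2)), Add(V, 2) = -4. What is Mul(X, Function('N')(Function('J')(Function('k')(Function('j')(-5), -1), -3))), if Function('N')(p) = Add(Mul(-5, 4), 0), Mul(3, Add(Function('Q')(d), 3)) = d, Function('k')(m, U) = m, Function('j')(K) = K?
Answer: 480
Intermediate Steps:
V = -6 (V = Add(-2, -4) = -6)
Function('Q')(d) = Add(-3, Mul(Rational(1, 3), d))
Function('J')(M, z) = Mul(-14, I) (Function('J')(M, z) = Mul(-7, Pow(Add(-6, 2), Rational(1, 2))) = Mul(-7, Pow(-4, Rational(1, 2))) = Mul(-7, Mul(2, I)) = Mul(-14, I))
Function('N')(p) = -20 (Function('N')(p) = Add(-20, 0) = -20)
X = -24 (X = Mul(Add(-3, Mul(Rational(1, 3), 0)), 8) = Mul(Add(-3, 0), 8) = Mul(-3, 8) = -24)
Mul(X, Function('N')(Function('J')(Function('k')(Function('j')(-5), -1), -3))) = Mul(-24, -20) = 480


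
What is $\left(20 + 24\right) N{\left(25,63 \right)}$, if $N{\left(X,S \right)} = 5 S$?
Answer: $13860$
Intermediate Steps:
$\left(20 + 24\right) N{\left(25,63 \right)} = \left(20 + 24\right) 5 \cdot 63 = 44 \cdot 315 = 13860$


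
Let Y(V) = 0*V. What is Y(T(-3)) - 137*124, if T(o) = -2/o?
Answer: -16988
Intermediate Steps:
Y(V) = 0
Y(T(-3)) - 137*124 = 0 - 137*124 = 0 - 16988 = -16988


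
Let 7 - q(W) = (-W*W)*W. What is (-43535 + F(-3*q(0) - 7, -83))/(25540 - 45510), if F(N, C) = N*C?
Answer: 41211/19970 ≈ 2.0636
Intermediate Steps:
q(W) = 7 + W**3 (q(W) = 7 - (-W*W)*W = 7 - (-W**2)*W = 7 - (-1)*W**3 = 7 + W**3)
F(N, C) = C*N
(-43535 + F(-3*q(0) - 7, -83))/(25540 - 45510) = (-43535 - 83*(-3*(7 + 0**3) - 7))/(25540 - 45510) = (-43535 - 83*(-3*(7 + 0) - 7))/(-19970) = (-43535 - 83*(-3*7 - 7))*(-1/19970) = (-43535 - 83*(-21 - 7))*(-1/19970) = (-43535 - 83*(-28))*(-1/19970) = (-43535 + 2324)*(-1/19970) = -41211*(-1/19970) = 41211/19970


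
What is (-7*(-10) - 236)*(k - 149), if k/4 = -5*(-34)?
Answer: -88146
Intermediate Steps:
k = 680 (k = 4*(-5*(-34)) = 4*170 = 680)
(-7*(-10) - 236)*(k - 149) = (-7*(-10) - 236)*(680 - 149) = (70 - 236)*531 = -166*531 = -88146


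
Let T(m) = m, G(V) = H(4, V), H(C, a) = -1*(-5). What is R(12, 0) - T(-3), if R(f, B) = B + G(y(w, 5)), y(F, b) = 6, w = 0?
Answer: 8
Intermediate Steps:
H(C, a) = 5
G(V) = 5
R(f, B) = 5 + B (R(f, B) = B + 5 = 5 + B)
R(12, 0) - T(-3) = (5 + 0) - 1*(-3) = 5 + 3 = 8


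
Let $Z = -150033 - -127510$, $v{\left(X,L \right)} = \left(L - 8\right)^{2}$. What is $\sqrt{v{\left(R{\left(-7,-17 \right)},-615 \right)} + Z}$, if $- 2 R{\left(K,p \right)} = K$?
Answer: $\sqrt{365606} \approx 604.65$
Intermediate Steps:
$R{\left(K,p \right)} = - \frac{K}{2}$
$v{\left(X,L \right)} = \left(-8 + L\right)^{2}$
$Z = -22523$ ($Z = -150033 + 127510 = -22523$)
$\sqrt{v{\left(R{\left(-7,-17 \right)},-615 \right)} + Z} = \sqrt{\left(-8 - 615\right)^{2} - 22523} = \sqrt{\left(-623\right)^{2} - 22523} = \sqrt{388129 - 22523} = \sqrt{365606}$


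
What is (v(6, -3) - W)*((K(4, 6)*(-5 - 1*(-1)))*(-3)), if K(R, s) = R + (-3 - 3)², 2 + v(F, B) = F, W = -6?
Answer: 4800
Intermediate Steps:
v(F, B) = -2 + F
K(R, s) = 36 + R (K(R, s) = R + (-6)² = R + 36 = 36 + R)
(v(6, -3) - W)*((K(4, 6)*(-5 - 1*(-1)))*(-3)) = ((-2 + 6) - 1*(-6))*(((36 + 4)*(-5 - 1*(-1)))*(-3)) = (4 + 6)*((40*(-5 + 1))*(-3)) = 10*((40*(-4))*(-3)) = 10*(-160*(-3)) = 10*480 = 4800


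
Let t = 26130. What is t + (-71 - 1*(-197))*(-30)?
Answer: 22350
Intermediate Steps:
t + (-71 - 1*(-197))*(-30) = 26130 + (-71 - 1*(-197))*(-30) = 26130 + (-71 + 197)*(-30) = 26130 + 126*(-30) = 26130 - 3780 = 22350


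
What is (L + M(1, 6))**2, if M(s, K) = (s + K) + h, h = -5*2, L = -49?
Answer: 2704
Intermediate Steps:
h = -10
M(s, K) = -10 + K + s (M(s, K) = (s + K) - 10 = (K + s) - 10 = -10 + K + s)
(L + M(1, 6))**2 = (-49 + (-10 + 6 + 1))**2 = (-49 - 3)**2 = (-52)**2 = 2704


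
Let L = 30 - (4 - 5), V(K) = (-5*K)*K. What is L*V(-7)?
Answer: -7595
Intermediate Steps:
V(K) = -5*K²
L = 31 (L = 30 - 1*(-1) = 30 + 1 = 31)
L*V(-7) = 31*(-5*(-7)²) = 31*(-5*49) = 31*(-245) = -7595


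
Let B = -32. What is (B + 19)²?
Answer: 169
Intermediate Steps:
(B + 19)² = (-32 + 19)² = (-13)² = 169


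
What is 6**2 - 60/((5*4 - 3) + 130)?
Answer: 1744/49 ≈ 35.592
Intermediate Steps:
6**2 - 60/((5*4 - 3) + 130) = 36 - 60/((20 - 3) + 130) = 36 - 60/(17 + 130) = 36 - 60/147 = 36 - 60*1/147 = 36 - 20/49 = 1744/49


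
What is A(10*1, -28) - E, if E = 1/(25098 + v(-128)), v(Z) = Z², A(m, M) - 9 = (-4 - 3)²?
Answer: 2405955/41482 ≈ 58.000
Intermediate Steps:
A(m, M) = 58 (A(m, M) = 9 + (-4 - 3)² = 9 + (-7)² = 9 + 49 = 58)
E = 1/41482 (E = 1/(25098 + (-128)²) = 1/(25098 + 16384) = 1/41482 ≈ 2.4107e-5)
A(10*1, -28) - E = 58 - 1*1/41482 = 58 - 1/41482 = 2405955/41482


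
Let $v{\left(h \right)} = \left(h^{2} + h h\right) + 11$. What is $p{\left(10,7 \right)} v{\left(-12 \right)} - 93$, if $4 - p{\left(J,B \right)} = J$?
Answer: $-1887$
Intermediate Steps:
$p{\left(J,B \right)} = 4 - J$
$v{\left(h \right)} = 11 + 2 h^{2}$ ($v{\left(h \right)} = \left(h^{2} + h^{2}\right) + 11 = 2 h^{2} + 11 = 11 + 2 h^{2}$)
$p{\left(10,7 \right)} v{\left(-12 \right)} - 93 = \left(4 - 10\right) \left(11 + 2 \left(-12\right)^{2}\right) - 93 = \left(4 - 10\right) \left(11 + 2 \cdot 144\right) - 93 = - 6 \left(11 + 288\right) - 93 = \left(-6\right) 299 - 93 = -1794 - 93 = -1887$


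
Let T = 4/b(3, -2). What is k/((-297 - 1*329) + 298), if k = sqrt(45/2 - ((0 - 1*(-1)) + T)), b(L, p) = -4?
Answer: -3*sqrt(10)/656 ≈ -0.014462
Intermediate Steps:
T = -1 (T = 4/(-4) = 4*(-1/4) = -1)
k = 3*sqrt(10)/2 (k = sqrt(45/2 - ((0 - 1*(-1)) - 1)) = sqrt(45*(1/2) - ((0 + 1) - 1)) = sqrt(45/2 - (1 - 1)) = sqrt(45/2 - 1*0) = sqrt(45/2 + 0) = sqrt(45/2) = 3*sqrt(10)/2 ≈ 4.7434)
k/((-297 - 1*329) + 298) = (3*sqrt(10)/2)/((-297 - 1*329) + 298) = (3*sqrt(10)/2)/((-297 - 329) + 298) = (3*sqrt(10)/2)/(-626 + 298) = (3*sqrt(10)/2)/(-328) = -3*sqrt(10)/656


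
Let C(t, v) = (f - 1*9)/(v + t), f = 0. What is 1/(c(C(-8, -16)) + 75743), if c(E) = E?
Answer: 8/605947 ≈ 1.3202e-5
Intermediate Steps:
C(t, v) = -9/(t + v) (C(t, v) = (0 - 1*9)/(v + t) = (0 - 9)/(t + v) = -9/(t + v))
1/(c(C(-8, -16)) + 75743) = 1/(-9/(-8 - 16) + 75743) = 1/(-9/(-24) + 75743) = 1/(-9*(-1/24) + 75743) = 1/(3/8 + 75743) = 1/(605947/8) = 8/605947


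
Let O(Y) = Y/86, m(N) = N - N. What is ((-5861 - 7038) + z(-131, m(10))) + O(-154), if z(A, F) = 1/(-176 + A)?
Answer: -170303381/13201 ≈ -12901.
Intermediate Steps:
m(N) = 0
O(Y) = Y/86 (O(Y) = Y*(1/86) = Y/86)
((-5861 - 7038) + z(-131, m(10))) + O(-154) = ((-5861 - 7038) + 1/(-176 - 131)) + (1/86)*(-154) = (-12899 + 1/(-307)) - 77/43 = (-12899 - 1/307) - 77/43 = -3959994/307 - 77/43 = -170303381/13201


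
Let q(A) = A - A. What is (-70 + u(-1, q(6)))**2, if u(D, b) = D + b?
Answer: 5041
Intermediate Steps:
q(A) = 0
(-70 + u(-1, q(6)))**2 = (-70 + (-1 + 0))**2 = (-70 - 1)**2 = (-71)**2 = 5041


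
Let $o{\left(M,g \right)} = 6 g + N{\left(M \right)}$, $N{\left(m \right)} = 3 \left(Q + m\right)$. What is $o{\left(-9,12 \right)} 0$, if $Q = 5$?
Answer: $0$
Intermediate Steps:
$N{\left(m \right)} = 15 + 3 m$ ($N{\left(m \right)} = 3 \left(5 + m\right) = 15 + 3 m$)
$o{\left(M,g \right)} = 15 + 3 M + 6 g$ ($o{\left(M,g \right)} = 6 g + \left(15 + 3 M\right) = 15 + 3 M + 6 g$)
$o{\left(-9,12 \right)} 0 = \left(15 + 3 \left(-9\right) + 6 \cdot 12\right) 0 = \left(15 - 27 + 72\right) 0 = 60 \cdot 0 = 0$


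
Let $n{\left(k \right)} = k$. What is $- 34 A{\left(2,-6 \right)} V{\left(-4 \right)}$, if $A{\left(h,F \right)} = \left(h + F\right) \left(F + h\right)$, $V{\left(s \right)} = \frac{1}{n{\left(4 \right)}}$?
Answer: $-136$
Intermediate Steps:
$V{\left(s \right)} = \frac{1}{4}$
$A{\left(h,F \right)} = \left(F + h\right)^{2}$ ($A{\left(h,F \right)} = \left(F + h\right) \left(F + h\right) = \left(F + h\right)^{2}$)
$- 34 A{\left(2,-6 \right)} V{\left(-4 \right)} = - 34 \left(-6 + 2\right)^{2} \cdot \frac{1}{4} = - 34 \left(-4\right)^{2} \cdot \frac{1}{4} = \left(-34\right) 16 \cdot \frac{1}{4} = \left(-544\right) \frac{1}{4} = -136$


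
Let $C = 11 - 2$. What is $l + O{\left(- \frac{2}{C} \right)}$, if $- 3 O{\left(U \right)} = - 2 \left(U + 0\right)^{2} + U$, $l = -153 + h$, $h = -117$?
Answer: $- \frac{65584}{243} \approx -269.89$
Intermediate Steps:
$l = -270$ ($l = -153 - 117 = -270$)
$C = 9$ ($C = 11 - 2 = 9$)
$O{\left(U \right)} = - \frac{U}{3} + \frac{2 U^{2}}{3}$ ($O{\left(U \right)} = - \frac{- 2 \left(U + 0\right)^{2} + U}{3} = - \frac{- 2 U^{2} + U}{3} = - \frac{U - 2 U^{2}}{3} = - \frac{U}{3} + \frac{2 U^{2}}{3}$)
$l + O{\left(- \frac{2}{C} \right)} = -270 + \frac{- \frac{2}{9} \left(-1 + 2 \left(- \frac{2}{9}\right)\right)}{3} = -270 + \frac{\left(-2\right) \frac{1}{9} \left(-1 + 2 \left(\left(-2\right) \frac{1}{9}\right)\right)}{3} = -270 + \frac{1}{3} \left(- \frac{2}{9}\right) \left(-1 + 2 \left(- \frac{2}{9}\right)\right) = -270 + \frac{1}{3} \left(- \frac{2}{9}\right) \left(-1 - \frac{4}{9}\right) = -270 + \frac{1}{3} \left(- \frac{2}{9}\right) \left(- \frac{13}{9}\right) = -270 + \frac{26}{243} = - \frac{65584}{243}$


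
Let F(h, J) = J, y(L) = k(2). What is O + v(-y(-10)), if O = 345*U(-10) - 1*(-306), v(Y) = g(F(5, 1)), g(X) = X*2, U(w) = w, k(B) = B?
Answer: -3142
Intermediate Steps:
y(L) = 2
g(X) = 2*X
v(Y) = 2 (v(Y) = 2*1 = 2)
O = -3144 (O = 345*(-10) - 1*(-306) = -3450 + 306 = -3144)
O + v(-y(-10)) = -3144 + 2 = -3142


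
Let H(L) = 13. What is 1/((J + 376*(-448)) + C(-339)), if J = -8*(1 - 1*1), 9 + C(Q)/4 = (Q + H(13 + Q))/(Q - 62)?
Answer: -401/67560780 ≈ -5.9354e-6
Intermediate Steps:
C(Q) = -36 + 4*(13 + Q)/(-62 + Q) (C(Q) = -36 + 4*((Q + 13)/(Q - 62)) = -36 + 4*((13 + Q)/(-62 + Q)) = -36 + 4*(13 + Q)/(-62 + Q))
J = 0 (J = -8*(1 - 1) = -8*0 = 0)
1/((J + 376*(-448)) + C(-339)) = 1/((0 + 376*(-448)) + 4*(571 - 8*(-339))/(-62 - 339)) = 1/((0 - 168448) + 4*(571 + 2712)/(-401)) = 1/(-168448 + 4*(-1/401)*3283) = 1/(-168448 - 13132/401) = 1/(-67560780/401) = -401/67560780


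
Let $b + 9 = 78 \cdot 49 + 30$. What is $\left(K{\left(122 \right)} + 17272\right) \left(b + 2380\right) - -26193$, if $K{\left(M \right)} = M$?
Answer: $108269055$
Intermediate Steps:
$b = 3843$ ($b = -9 + \left(78 \cdot 49 + 30\right) = -9 + \left(3822 + 30\right) = -9 + 3852 = 3843$)
$\left(K{\left(122 \right)} + 17272\right) \left(b + 2380\right) - -26193 = \left(122 + 17272\right) \left(3843 + 2380\right) - -26193 = 17394 \cdot 6223 + 26193 = 108242862 + 26193 = 108269055$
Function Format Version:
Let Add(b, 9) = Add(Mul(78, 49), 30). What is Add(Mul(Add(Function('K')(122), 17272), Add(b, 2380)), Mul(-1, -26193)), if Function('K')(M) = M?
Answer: 108269055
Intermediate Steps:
b = 3843 (b = Add(-9, Add(Mul(78, 49), 30)) = Add(-9, Add(3822, 30)) = Add(-9, 3852) = 3843)
Add(Mul(Add(Function('K')(122), 17272), Add(b, 2380)), Mul(-1, -26193)) = Add(Mul(Add(122, 17272), Add(3843, 2380)), Mul(-1, -26193)) = Add(Mul(17394, 6223), 26193) = Add(108242862, 26193) = 108269055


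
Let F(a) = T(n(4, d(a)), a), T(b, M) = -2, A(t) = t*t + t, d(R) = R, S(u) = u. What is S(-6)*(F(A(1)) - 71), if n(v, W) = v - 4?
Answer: 438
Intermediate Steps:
n(v, W) = -4 + v
A(t) = t + t² (A(t) = t² + t = t + t²)
F(a) = -2
S(-6)*(F(A(1)) - 71) = -6*(-2 - 71) = -6*(-73) = 438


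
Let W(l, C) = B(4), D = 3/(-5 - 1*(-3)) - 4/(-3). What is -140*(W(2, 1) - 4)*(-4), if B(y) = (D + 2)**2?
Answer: -3220/9 ≈ -357.78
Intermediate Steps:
D = -1/6 (D = 3/(-5 + 3) - 4*(-1/3) = 3/(-2) + 4/3 = 3*(-1/2) + 4/3 = -3/2 + 4/3 = -1/6 ≈ -0.16667)
B(y) = 121/36 (B(y) = (-1/6 + 2)**2 = (11/6)**2 = 121/36)
W(l, C) = 121/36
-140*(W(2, 1) - 4)*(-4) = -140*(121/36 - 4)*(-4) = -(-805)*(-4)/9 = -140*23/9 = -3220/9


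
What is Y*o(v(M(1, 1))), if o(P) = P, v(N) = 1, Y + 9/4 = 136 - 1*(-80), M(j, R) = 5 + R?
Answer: 855/4 ≈ 213.75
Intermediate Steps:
Y = 855/4 (Y = -9/4 + (136 - 1*(-80)) = -9/4 + (136 + 80) = -9/4 + 216 = 855/4 ≈ 213.75)
Y*o(v(M(1, 1))) = (855/4)*1 = 855/4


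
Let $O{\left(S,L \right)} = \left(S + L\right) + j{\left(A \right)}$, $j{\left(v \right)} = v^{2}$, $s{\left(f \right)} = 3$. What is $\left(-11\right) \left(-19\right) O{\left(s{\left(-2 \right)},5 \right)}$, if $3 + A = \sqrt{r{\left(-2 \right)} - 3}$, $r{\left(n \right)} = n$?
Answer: $2508 - 1254 i \sqrt{5} \approx 2508.0 - 2804.0 i$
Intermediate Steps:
$A = -3 + i \sqrt{5}$ ($A = -3 + \sqrt{-2 - 3} = -3 + \sqrt{-5} = -3 + i \sqrt{5} \approx -3.0 + 2.2361 i$)
$O{\left(S,L \right)} = L + S + \left(-3 + i \sqrt{5}\right)^{2}$ ($O{\left(S,L \right)} = \left(S + L\right) + \left(-3 + i \sqrt{5}\right)^{2} = \left(L + S\right) + \left(-3 + i \sqrt{5}\right)^{2} = L + S + \left(-3 + i \sqrt{5}\right)^{2}$)
$\left(-11\right) \left(-19\right) O{\left(s{\left(-2 \right)},5 \right)} = \left(-11\right) \left(-19\right) \left(5 + 3 + \left(3 - i \sqrt{5}\right)^{2}\right) = 209 \left(8 + \left(3 - i \sqrt{5}\right)^{2}\right) = 1672 + 209 \left(3 - i \sqrt{5}\right)^{2}$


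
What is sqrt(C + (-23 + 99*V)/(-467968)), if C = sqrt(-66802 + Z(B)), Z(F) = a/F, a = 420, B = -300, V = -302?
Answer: sqrt(341847425 + 3207920640*I*sqrt(185565))/73120 ≈ 11.369 + 11.367*I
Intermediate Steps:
Z(F) = 420/F
C = 3*I*sqrt(185565)/5 (C = sqrt(-66802 + 420/(-300)) = sqrt(-66802 + 420*(-1/300)) = sqrt(-66802 - 7/5) = sqrt(-334017/5) = 3*I*sqrt(185565)/5 ≈ 258.46*I)
sqrt(C + (-23 + 99*V)/(-467968)) = sqrt(3*I*sqrt(185565)/5 + (-23 + 99*(-302))/(-467968)) = sqrt(3*I*sqrt(185565)/5 + (-23 - 29898)*(-1/467968)) = sqrt(3*I*sqrt(185565)/5 - 29921*(-1/467968)) = sqrt(3*I*sqrt(185565)/5 + 29921/467968) = sqrt(29921/467968 + 3*I*sqrt(185565)/5)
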